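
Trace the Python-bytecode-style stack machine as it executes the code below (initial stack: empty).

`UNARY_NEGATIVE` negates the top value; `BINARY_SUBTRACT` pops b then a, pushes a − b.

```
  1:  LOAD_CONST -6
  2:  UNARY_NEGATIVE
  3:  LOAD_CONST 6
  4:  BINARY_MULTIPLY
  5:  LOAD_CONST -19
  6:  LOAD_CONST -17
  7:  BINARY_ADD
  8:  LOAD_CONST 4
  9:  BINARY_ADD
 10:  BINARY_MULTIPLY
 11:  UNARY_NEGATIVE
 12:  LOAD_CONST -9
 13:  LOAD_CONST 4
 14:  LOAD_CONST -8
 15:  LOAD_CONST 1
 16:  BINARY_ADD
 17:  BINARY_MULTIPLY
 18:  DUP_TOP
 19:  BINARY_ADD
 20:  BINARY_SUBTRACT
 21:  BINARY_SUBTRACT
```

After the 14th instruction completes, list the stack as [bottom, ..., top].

LOAD_CONST -6    [-6]
UNARY_NEGATIVE   [6]
LOAD_CONST 6     [6, 6]
BINARY_MULTIPLY  [36]
LOAD_CONST -19   [36, -19]
LOAD_CONST -17   [36, -19, -17]
BINARY_ADD       [36, -36]
LOAD_CONST 4     [36, -36, 4]
BINARY_ADD       [36, -32]
BINARY_MULTIPLY  [-1152]
UNARY_NEGATIVE   [1152]
LOAD_CONST -9    [1152, -9]
LOAD_CONST 4     [1152, -9, 4]
LOAD_CONST -8    [1152, -9, 4, -8]

[1152, -9, 4, -8]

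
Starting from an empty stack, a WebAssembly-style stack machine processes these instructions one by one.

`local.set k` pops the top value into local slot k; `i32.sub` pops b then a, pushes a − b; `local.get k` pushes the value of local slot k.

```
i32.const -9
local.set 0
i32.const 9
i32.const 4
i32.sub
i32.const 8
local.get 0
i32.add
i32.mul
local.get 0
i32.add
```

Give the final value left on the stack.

-14

i32.const -9 → -9
local.set 0  → (empty)
i32.const 9  → 9
i32.const 4  → 9 4
i32.sub      → 5
i32.const 8  → 5 8
local.get 0  → 5 8 -9
i32.add      → 5 -1
i32.mul      → -5
local.get 0  → -5 -9
i32.add      → -14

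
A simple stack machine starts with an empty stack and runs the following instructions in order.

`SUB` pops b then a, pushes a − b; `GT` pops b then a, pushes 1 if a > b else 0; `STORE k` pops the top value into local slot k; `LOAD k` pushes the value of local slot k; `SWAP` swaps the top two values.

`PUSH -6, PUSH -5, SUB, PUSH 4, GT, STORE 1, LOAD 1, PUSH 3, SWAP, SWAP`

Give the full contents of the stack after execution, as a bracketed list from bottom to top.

PUSH -6 -> [-6]
PUSH -5 -> [-6, -5]
SUB     -> [-1]
PUSH 4  -> [-1, 4]
GT      -> [0]
STORE 1 -> []
LOAD 1  -> [0]
PUSH 3  -> [0, 3]
SWAP    -> [3, 0]
SWAP    -> [0, 3]

[0, 3]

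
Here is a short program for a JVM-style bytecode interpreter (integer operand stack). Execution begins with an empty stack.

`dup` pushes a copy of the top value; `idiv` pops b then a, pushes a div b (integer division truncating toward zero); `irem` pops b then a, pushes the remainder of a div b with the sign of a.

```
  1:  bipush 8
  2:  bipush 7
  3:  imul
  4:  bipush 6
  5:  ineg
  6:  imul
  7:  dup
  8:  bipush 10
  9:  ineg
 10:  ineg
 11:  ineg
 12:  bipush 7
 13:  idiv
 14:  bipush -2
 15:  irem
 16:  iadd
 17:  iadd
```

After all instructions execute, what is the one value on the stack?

-673

bipush 8  -> [8]
bipush 7  -> [8, 7]
imul      -> [56]
bipush 6  -> [56, 6]
ineg      -> [56, -6]
imul      -> [-336]
dup       -> [-336, -336]
bipush 10 -> [-336, -336, 10]
ineg      -> [-336, -336, -10]
ineg      -> [-336, -336, 10]
ineg      -> [-336, -336, -10]
bipush 7  -> [-336, -336, -10, 7]
idiv      -> [-336, -336, -1]
bipush -2 -> [-336, -336, -1, -2]
irem      -> [-336, -336, -1]
iadd      -> [-336, -337]
iadd      -> [-673]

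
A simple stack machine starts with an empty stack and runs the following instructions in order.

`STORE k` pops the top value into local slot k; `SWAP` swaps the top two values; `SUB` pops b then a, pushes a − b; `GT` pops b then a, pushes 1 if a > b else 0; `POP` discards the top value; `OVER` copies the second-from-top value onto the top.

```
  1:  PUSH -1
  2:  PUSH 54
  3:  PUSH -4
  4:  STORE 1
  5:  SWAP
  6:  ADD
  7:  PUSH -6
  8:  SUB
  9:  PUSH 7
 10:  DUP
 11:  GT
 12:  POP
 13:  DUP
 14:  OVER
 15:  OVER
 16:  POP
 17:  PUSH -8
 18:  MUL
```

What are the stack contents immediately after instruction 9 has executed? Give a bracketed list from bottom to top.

PUSH -1 -> -1
PUSH 54 -> -1 54
PUSH -4 -> -1 54 -4
STORE 1 -> -1 54
SWAP    -> 54 -1
ADD     -> 53
PUSH -6 -> 53 -6
SUB     -> 59
PUSH 7  -> 59 7

[59, 7]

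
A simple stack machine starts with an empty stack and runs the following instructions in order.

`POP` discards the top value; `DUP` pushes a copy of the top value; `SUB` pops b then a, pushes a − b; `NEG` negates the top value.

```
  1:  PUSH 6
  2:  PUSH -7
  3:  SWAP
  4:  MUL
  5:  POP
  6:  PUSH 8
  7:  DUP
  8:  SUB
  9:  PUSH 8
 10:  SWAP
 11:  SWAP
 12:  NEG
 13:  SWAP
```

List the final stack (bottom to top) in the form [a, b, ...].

PUSH 6  : [6]
PUSH -7 : [6, -7]
SWAP    : [-7, 6]
MUL     : [-42]
POP     : []
PUSH 8  : [8]
DUP     : [8, 8]
SUB     : [0]
PUSH 8  : [0, 8]
SWAP    : [8, 0]
SWAP    : [0, 8]
NEG     : [0, -8]
SWAP    : [-8, 0]

[-8, 0]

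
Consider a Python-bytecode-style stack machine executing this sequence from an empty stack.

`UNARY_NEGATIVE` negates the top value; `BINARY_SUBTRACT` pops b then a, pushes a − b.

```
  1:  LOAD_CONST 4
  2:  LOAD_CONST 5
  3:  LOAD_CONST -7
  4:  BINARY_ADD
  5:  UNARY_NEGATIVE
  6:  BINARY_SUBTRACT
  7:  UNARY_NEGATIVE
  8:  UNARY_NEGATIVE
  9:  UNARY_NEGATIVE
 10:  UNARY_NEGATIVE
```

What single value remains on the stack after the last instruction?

2

LOAD_CONST 4    -> [4]
LOAD_CONST 5    -> [4, 5]
LOAD_CONST -7   -> [4, 5, -7]
BINARY_ADD      -> [4, -2]
UNARY_NEGATIVE  -> [4, 2]
BINARY_SUBTRACT -> [2]
UNARY_NEGATIVE  -> [-2]
UNARY_NEGATIVE  -> [2]
UNARY_NEGATIVE  -> [-2]
UNARY_NEGATIVE  -> [2]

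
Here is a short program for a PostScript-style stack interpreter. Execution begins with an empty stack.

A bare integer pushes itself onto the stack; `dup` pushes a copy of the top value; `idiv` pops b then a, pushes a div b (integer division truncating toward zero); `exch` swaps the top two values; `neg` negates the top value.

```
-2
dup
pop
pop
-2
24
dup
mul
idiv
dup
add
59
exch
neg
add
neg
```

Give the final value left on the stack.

-59

-2    [-2]
dup   [-2, -2]
pop   [-2]
pop   []
-2    [-2]
24    [-2, 24]
dup   [-2, 24, 24]
mul   [-2, 576]
idiv  [0]
dup   [0, 0]
add   [0]
59    [0, 59]
exch  [59, 0]
neg   [59, 0]
add   [59]
neg   [-59]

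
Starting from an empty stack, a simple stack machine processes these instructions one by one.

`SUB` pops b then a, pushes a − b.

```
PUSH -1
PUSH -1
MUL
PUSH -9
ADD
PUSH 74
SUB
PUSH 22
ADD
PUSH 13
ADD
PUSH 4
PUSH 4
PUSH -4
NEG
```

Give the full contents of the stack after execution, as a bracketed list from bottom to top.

PUSH -1  -1
PUSH -1  -1 -1
MUL      1
PUSH -9  1 -9
ADD      -8
PUSH 74  -8 74
SUB      -82
PUSH 22  -82 22
ADD      -60
PUSH 13  -60 13
ADD      -47
PUSH 4   -47 4
PUSH 4   -47 4 4
PUSH -4  -47 4 4 -4
NEG      -47 4 4 4

[-47, 4, 4, 4]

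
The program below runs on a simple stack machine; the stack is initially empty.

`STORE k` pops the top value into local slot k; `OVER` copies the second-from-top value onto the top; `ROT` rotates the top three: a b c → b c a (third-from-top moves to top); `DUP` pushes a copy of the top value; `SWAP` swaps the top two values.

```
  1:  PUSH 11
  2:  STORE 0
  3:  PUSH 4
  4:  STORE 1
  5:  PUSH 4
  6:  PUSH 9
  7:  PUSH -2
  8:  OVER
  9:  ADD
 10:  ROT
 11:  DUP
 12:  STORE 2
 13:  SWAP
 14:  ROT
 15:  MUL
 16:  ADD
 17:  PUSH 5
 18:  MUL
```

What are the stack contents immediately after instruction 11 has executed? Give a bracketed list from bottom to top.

[9, 7, 4, 4]

PUSH 11 -> [11]
STORE 0 -> []
PUSH 4  -> [4]
STORE 1 -> []
PUSH 4  -> [4]
PUSH 9  -> [4, 9]
PUSH -2 -> [4, 9, -2]
OVER    -> [4, 9, -2, 9]
ADD     -> [4, 9, 7]
ROT     -> [9, 7, 4]
DUP     -> [9, 7, 4, 4]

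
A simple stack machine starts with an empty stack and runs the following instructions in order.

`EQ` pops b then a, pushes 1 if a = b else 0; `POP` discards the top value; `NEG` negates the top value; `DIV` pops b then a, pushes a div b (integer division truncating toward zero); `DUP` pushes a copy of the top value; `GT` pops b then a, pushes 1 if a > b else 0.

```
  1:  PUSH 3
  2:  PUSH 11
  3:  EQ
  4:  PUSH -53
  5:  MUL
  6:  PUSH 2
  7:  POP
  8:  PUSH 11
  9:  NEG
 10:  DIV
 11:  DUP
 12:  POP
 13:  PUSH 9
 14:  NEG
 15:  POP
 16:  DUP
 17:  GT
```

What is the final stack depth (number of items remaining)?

PUSH 3   -> [3]
PUSH 11  -> [3, 11]
EQ       -> [0]
PUSH -53 -> [0, -53]
MUL      -> [0]
PUSH 2   -> [0, 2]
POP      -> [0]
PUSH 11  -> [0, 11]
NEG      -> [0, -11]
DIV      -> [0]
DUP      -> [0, 0]
POP      -> [0]
PUSH 9   -> [0, 9]
NEG      -> [0, -9]
POP      -> [0]
DUP      -> [0, 0]
GT       -> [0]

1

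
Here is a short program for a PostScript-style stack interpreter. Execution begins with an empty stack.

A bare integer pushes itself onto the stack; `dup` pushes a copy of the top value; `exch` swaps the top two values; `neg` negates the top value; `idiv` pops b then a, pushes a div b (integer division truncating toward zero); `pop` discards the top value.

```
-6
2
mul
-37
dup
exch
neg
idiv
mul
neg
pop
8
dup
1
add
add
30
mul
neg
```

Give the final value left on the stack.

-6   → -6
2    → -6 2
mul  → -12
-37  → -12 -37
dup  → -12 -37 -37
exch → -12 -37 -37
neg  → -12 -37 37
idiv → -12 -1
mul  → 12
neg  → -12
pop  → (empty)
8    → 8
dup  → 8 8
1    → 8 8 1
add  → 8 9
add  → 17
30   → 17 30
mul  → 510
neg  → -510

-510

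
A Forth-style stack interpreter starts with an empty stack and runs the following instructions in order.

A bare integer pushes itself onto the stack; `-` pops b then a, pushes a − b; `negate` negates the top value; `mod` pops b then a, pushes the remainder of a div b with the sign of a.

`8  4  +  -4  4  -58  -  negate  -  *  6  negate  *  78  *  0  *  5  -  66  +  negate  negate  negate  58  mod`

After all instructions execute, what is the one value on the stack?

8      : [8]
4      : [8, 4]
+      : [12]
-4     : [12, -4]
4      : [12, -4, 4]
-58    : [12, -4, 4, -58]
-      : [12, -4, 62]
negate : [12, -4, -62]
-      : [12, 58]
*      : [696]
6      : [696, 6]
negate : [696, -6]
*      : [-4176]
78     : [-4176, 78]
*      : [-325728]
0      : [-325728, 0]
*      : [0]
5      : [0, 5]
-      : [-5]
66     : [-5, 66]
+      : [61]
negate : [-61]
negate : [61]
negate : [-61]
58     : [-61, 58]
mod    : [-3]

-3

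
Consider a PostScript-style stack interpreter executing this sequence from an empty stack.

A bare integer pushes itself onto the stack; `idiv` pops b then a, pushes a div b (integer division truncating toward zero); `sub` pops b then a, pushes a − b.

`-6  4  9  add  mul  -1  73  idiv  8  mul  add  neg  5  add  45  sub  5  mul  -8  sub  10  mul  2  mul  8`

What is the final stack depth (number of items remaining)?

-6   : [-6]
4    : [-6, 4]
9    : [-6, 4, 9]
add  : [-6, 13]
mul  : [-78]
-1   : [-78, -1]
73   : [-78, -1, 73]
idiv : [-78, 0]
8    : [-78, 0, 8]
mul  : [-78, 0]
add  : [-78]
neg  : [78]
5    : [78, 5]
add  : [83]
45   : [83, 45]
sub  : [38]
5    : [38, 5]
mul  : [190]
-8   : [190, -8]
sub  : [198]
10   : [198, 10]
mul  : [1980]
2    : [1980, 2]
mul  : [3960]
8    : [3960, 8]

2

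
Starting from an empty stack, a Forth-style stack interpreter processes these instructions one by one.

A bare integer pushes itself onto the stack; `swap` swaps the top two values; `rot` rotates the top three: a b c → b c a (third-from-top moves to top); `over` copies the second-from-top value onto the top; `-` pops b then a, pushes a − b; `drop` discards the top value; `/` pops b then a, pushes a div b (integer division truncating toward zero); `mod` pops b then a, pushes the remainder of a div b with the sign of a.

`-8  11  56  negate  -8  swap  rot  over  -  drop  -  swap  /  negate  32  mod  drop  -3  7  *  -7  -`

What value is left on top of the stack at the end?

-8     → -8
11     → -8 11
56     → -8 11 56
negate → -8 11 -56
-8     → -8 11 -56 -8
swap   → -8 11 -8 -56
rot    → -8 -8 -56 11
over   → -8 -8 -56 11 -56
-      → -8 -8 -56 67
drop   → -8 -8 -56
-      → -8 48
swap   → 48 -8
/      → -6
negate → 6
32     → 6 32
mod    → 6
drop   → (empty)
-3     → -3
7      → -3 7
*      → -21
-7     → -21 -7
-      → -14

-14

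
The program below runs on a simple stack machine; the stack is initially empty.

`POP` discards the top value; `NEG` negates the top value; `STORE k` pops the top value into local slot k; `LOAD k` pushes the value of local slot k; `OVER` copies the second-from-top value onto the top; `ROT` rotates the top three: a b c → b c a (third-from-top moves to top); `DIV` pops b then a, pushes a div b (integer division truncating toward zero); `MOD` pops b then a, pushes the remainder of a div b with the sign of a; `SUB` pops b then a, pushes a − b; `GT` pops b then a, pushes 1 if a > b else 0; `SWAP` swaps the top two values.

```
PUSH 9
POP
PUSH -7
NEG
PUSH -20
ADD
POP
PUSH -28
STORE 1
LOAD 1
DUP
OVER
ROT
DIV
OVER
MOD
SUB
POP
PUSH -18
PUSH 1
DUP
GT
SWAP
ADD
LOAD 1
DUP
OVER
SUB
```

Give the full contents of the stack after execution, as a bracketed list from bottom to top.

[-18, -28, 0]

PUSH 9   → 9
POP      → (empty)
PUSH -7  → -7
NEG      → 7
PUSH -20 → 7 -20
ADD      → -13
POP      → (empty)
PUSH -28 → -28
STORE 1  → (empty)
LOAD 1   → -28
DUP      → -28 -28
OVER     → -28 -28 -28
ROT      → -28 -28 -28
DIV      → -28 1
OVER     → -28 1 -28
MOD      → -28 1
SUB      → -29
POP      → (empty)
PUSH -18 → -18
PUSH 1   → -18 1
DUP      → -18 1 1
GT       → -18 0
SWAP     → 0 -18
ADD      → -18
LOAD 1   → -18 -28
DUP      → -18 -28 -28
OVER     → -18 -28 -28 -28
SUB      → -18 -28 0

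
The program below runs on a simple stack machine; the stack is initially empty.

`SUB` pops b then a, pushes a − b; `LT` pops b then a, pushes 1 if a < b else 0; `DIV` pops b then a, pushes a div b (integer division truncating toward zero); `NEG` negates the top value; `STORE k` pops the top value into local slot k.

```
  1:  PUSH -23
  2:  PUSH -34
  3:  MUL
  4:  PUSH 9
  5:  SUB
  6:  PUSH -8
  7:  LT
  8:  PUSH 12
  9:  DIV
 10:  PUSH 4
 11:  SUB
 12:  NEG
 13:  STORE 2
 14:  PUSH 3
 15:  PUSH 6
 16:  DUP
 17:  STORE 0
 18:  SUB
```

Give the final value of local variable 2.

4

PUSH -23 → [-23]
PUSH -34 → [-23, -34]
MUL      → [782]
PUSH 9   → [782, 9]
SUB      → [773]
PUSH -8  → [773, -8]
LT       → [0]
PUSH 12  → [0, 12]
DIV      → [0]
PUSH 4   → [0, 4]
SUB      → [-4]
NEG      → [4]
STORE 2  → []
PUSH 3   → [3]
PUSH 6   → [3, 6]
DUP      → [3, 6, 6]
STORE 0  → [3, 6]
SUB      → [-3]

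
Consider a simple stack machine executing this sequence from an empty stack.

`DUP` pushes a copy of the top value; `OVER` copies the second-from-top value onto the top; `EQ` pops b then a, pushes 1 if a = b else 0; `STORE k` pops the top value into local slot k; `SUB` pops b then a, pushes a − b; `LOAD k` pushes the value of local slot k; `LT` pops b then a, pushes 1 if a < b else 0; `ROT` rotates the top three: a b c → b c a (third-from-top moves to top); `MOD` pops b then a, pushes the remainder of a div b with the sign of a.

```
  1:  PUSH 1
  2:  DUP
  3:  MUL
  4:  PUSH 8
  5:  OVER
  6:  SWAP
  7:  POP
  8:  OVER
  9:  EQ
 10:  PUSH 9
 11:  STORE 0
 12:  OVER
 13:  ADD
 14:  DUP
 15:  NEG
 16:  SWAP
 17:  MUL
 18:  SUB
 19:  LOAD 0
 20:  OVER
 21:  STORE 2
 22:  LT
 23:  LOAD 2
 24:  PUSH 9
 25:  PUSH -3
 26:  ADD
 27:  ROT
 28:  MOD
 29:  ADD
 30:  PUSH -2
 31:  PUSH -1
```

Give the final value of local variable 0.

PUSH 1  : [1]
DUP     : [1, 1]
MUL     : [1]
PUSH 8  : [1, 8]
OVER    : [1, 8, 1]
SWAP    : [1, 1, 8]
POP     : [1, 1]
OVER    : [1, 1, 1]
EQ      : [1, 1]
PUSH 9  : [1, 1, 9]
STORE 0 : [1, 1]
OVER    : [1, 1, 1]
ADD     : [1, 2]
DUP     : [1, 2, 2]
NEG     : [1, 2, -2]
SWAP    : [1, -2, 2]
MUL     : [1, -4]
SUB     : [5]
LOAD 0  : [5, 9]
OVER    : [5, 9, 5]
STORE 2 : [5, 9]
LT      : [1]
LOAD 2  : [1, 5]
PUSH 9  : [1, 5, 9]
PUSH -3 : [1, 5, 9, -3]
ADD     : [1, 5, 6]
ROT     : [5, 6, 1]
MOD     : [5, 0]
ADD     : [5]
PUSH -2 : [5, -2]
PUSH -1 : [5, -2, -1]

9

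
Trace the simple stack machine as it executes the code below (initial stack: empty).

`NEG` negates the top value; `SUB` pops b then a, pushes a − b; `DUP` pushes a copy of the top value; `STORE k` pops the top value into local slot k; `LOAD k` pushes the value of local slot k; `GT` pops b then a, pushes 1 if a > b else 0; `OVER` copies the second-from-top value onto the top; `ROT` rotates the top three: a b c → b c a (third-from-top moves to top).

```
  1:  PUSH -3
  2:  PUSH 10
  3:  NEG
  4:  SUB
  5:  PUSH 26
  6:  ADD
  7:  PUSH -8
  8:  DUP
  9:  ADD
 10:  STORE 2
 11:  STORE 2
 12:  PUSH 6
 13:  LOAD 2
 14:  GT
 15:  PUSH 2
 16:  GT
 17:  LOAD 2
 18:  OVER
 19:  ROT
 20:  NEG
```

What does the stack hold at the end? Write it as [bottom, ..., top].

PUSH -3 → [-3]
PUSH 10 → [-3, 10]
NEG     → [-3, -10]
SUB     → [7]
PUSH 26 → [7, 26]
ADD     → [33]
PUSH -8 → [33, -8]
DUP     → [33, -8, -8]
ADD     → [33, -16]
STORE 2 → [33]
STORE 2 → []
PUSH 6  → [6]
LOAD 2  → [6, 33]
GT      → [0]
PUSH 2  → [0, 2]
GT      → [0]
LOAD 2  → [0, 33]
OVER    → [0, 33, 0]
ROT     → [33, 0, 0]
NEG     → [33, 0, 0]

[33, 0, 0]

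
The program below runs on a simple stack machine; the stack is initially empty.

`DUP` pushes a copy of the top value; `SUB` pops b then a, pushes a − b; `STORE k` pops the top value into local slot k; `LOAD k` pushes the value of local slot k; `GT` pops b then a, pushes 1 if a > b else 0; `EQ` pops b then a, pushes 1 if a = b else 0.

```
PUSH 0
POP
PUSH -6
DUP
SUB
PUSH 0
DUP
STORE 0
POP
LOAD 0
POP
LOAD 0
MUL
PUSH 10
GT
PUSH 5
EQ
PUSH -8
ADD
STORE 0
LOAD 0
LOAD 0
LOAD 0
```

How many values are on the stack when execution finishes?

3

PUSH 0  -> [0]
POP     -> []
PUSH -6 -> [-6]
DUP     -> [-6, -6]
SUB     -> [0]
PUSH 0  -> [0, 0]
DUP     -> [0, 0, 0]
STORE 0 -> [0, 0]
POP     -> [0]
LOAD 0  -> [0, 0]
POP     -> [0]
LOAD 0  -> [0, 0]
MUL     -> [0]
PUSH 10 -> [0, 10]
GT      -> [0]
PUSH 5  -> [0, 5]
EQ      -> [0]
PUSH -8 -> [0, -8]
ADD     -> [-8]
STORE 0 -> []
LOAD 0  -> [-8]
LOAD 0  -> [-8, -8]
LOAD 0  -> [-8, -8, -8]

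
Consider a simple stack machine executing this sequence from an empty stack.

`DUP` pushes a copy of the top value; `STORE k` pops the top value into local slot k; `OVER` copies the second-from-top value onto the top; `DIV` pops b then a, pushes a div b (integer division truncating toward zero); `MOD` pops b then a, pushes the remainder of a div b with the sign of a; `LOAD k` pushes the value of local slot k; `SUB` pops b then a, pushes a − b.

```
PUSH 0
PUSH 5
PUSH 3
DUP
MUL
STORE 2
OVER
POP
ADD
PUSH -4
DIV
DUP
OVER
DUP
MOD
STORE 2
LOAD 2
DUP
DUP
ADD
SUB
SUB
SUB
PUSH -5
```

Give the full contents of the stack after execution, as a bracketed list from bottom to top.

[0, -5]

PUSH 0  : [0]
PUSH 5  : [0, 5]
PUSH 3  : [0, 5, 3]
DUP     : [0, 5, 3, 3]
MUL     : [0, 5, 9]
STORE 2 : [0, 5]
OVER    : [0, 5, 0]
POP     : [0, 5]
ADD     : [5]
PUSH -4 : [5, -4]
DIV     : [-1]
DUP     : [-1, -1]
OVER    : [-1, -1, -1]
DUP     : [-1, -1, -1, -1]
MOD     : [-1, -1, 0]
STORE 2 : [-1, -1]
LOAD 2  : [-1, -1, 0]
DUP     : [-1, -1, 0, 0]
DUP     : [-1, -1, 0, 0, 0]
ADD     : [-1, -1, 0, 0]
SUB     : [-1, -1, 0]
SUB     : [-1, -1]
SUB     : [0]
PUSH -5 : [0, -5]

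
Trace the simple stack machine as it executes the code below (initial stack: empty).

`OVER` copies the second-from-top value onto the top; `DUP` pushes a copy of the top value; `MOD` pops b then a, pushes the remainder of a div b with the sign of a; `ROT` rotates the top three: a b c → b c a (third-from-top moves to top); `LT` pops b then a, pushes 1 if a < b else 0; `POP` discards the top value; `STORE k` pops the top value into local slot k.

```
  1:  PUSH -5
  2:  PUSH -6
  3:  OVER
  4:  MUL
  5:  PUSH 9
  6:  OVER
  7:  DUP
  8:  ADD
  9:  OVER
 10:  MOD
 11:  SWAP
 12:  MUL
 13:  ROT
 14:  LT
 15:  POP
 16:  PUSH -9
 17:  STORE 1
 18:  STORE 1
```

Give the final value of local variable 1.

PUSH -5 -> [-5]
PUSH -6 -> [-5, -6]
OVER    -> [-5, -6, -5]
MUL     -> [-5, 30]
PUSH 9  -> [-5, 30, 9]
OVER    -> [-5, 30, 9, 30]
DUP     -> [-5, 30, 9, 30, 30]
ADD     -> [-5, 30, 9, 60]
OVER    -> [-5, 30, 9, 60, 9]
MOD     -> [-5, 30, 9, 6]
SWAP    -> [-5, 30, 6, 9]
MUL     -> [-5, 30, 54]
ROT     -> [30, 54, -5]
LT      -> [30, 0]
POP     -> [30]
PUSH -9 -> [30, -9]
STORE 1 -> [30]
STORE 1 -> []

30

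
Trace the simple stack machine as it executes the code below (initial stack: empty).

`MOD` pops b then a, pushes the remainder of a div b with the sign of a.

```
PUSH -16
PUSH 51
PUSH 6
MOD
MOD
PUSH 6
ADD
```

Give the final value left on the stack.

5

PUSH -16 → -16
PUSH 51  → -16 51
PUSH 6   → -16 51 6
MOD      → -16 3
MOD      → -1
PUSH 6   → -1 6
ADD      → 5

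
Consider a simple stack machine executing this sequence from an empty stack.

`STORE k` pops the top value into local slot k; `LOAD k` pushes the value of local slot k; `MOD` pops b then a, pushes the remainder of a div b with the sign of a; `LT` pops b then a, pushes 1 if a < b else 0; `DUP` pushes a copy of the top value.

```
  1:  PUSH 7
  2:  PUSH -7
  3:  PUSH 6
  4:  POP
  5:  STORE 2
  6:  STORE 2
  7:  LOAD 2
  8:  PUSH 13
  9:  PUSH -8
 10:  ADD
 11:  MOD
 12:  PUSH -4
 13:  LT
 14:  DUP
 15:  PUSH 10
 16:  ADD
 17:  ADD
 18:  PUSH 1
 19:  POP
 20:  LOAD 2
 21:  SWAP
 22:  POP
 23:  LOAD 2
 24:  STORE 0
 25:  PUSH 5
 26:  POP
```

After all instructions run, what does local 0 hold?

7

PUSH 7  -> [7]
PUSH -7 -> [7, -7]
PUSH 6  -> [7, -7, 6]
POP     -> [7, -7]
STORE 2 -> [7]
STORE 2 -> []
LOAD 2  -> [7]
PUSH 13 -> [7, 13]
PUSH -8 -> [7, 13, -8]
ADD     -> [7, 5]
MOD     -> [2]
PUSH -4 -> [2, -4]
LT      -> [0]
DUP     -> [0, 0]
PUSH 10 -> [0, 0, 10]
ADD     -> [0, 10]
ADD     -> [10]
PUSH 1  -> [10, 1]
POP     -> [10]
LOAD 2  -> [10, 7]
SWAP    -> [7, 10]
POP     -> [7]
LOAD 2  -> [7, 7]
STORE 0 -> [7]
PUSH 5  -> [7, 5]
POP     -> [7]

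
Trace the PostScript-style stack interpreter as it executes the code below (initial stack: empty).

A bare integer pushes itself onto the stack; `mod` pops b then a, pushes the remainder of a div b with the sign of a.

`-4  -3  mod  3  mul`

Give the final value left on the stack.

-3

-4  : -4
-3  : -4 -3
mod : -1
3   : -1 3
mul : -3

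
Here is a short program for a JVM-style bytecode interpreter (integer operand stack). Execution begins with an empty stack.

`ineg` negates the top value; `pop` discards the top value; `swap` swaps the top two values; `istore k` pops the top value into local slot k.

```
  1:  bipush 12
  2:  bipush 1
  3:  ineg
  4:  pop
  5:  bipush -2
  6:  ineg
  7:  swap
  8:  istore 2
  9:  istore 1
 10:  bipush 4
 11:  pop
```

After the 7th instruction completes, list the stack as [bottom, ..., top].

bipush 12 -> 12
bipush 1  -> 12 1
ineg      -> 12 -1
pop       -> 12
bipush -2 -> 12 -2
ineg      -> 12 2
swap      -> 2 12

[2, 12]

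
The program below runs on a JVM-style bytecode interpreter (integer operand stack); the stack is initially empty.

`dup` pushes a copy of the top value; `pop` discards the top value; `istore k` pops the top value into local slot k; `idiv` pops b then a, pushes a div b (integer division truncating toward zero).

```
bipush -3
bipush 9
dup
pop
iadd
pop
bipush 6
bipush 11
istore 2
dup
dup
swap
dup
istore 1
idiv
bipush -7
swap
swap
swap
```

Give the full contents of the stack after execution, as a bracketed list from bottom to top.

bipush -3 → -3
bipush 9  → -3 9
dup       → -3 9 9
pop       → -3 9
iadd      → 6
pop       → (empty)
bipush 6  → 6
bipush 11 → 6 11
istore 2  → 6
dup       → 6 6
dup       → 6 6 6
swap      → 6 6 6
dup       → 6 6 6 6
istore 1  → 6 6 6
idiv      → 6 1
bipush -7 → 6 1 -7
swap      → 6 -7 1
swap      → 6 1 -7
swap      → 6 -7 1

[6, -7, 1]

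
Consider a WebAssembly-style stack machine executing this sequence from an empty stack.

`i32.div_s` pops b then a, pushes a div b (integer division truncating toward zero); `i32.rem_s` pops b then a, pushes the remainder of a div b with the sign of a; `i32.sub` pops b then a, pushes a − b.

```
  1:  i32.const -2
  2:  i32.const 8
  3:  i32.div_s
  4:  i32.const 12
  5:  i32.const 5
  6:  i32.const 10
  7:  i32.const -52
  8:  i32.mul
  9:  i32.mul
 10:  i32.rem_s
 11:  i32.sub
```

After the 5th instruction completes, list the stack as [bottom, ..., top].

i32.const -2 -> -2
i32.const 8  -> -2 8
i32.div_s    -> 0
i32.const 12 -> 0 12
i32.const 5  -> 0 12 5

[0, 12, 5]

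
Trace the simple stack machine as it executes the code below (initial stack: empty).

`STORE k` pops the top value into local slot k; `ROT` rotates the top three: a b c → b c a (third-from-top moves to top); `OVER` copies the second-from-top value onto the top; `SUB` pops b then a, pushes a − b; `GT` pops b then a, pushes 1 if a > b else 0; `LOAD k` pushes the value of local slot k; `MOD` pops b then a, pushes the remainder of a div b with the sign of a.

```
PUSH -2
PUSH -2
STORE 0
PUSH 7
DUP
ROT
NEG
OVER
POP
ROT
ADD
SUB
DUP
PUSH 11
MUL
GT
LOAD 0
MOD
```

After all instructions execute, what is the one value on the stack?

1

PUSH -2 -> [-2]
PUSH -2 -> [-2, -2]
STORE 0 -> [-2]
PUSH 7  -> [-2, 7]
DUP     -> [-2, 7, 7]
ROT     -> [7, 7, -2]
NEG     -> [7, 7, 2]
OVER    -> [7, 7, 2, 7]
POP     -> [7, 7, 2]
ROT     -> [7, 2, 7]
ADD     -> [7, 9]
SUB     -> [-2]
DUP     -> [-2, -2]
PUSH 11 -> [-2, -2, 11]
MUL     -> [-2, -22]
GT      -> [1]
LOAD 0  -> [1, -2]
MOD     -> [1]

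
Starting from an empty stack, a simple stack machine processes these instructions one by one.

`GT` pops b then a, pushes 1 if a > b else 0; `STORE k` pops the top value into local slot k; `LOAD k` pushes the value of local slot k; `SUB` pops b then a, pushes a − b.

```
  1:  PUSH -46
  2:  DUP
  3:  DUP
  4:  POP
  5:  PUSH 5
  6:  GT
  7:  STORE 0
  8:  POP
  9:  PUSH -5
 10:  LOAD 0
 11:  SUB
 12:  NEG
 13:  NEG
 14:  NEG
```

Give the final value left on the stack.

5

PUSH -46 → -46
DUP      → -46 -46
DUP      → -46 -46 -46
POP      → -46 -46
PUSH 5   → -46 -46 5
GT       → -46 0
STORE 0  → -46
POP      → (empty)
PUSH -5  → -5
LOAD 0   → -5 0
SUB      → -5
NEG      → 5
NEG      → -5
NEG      → 5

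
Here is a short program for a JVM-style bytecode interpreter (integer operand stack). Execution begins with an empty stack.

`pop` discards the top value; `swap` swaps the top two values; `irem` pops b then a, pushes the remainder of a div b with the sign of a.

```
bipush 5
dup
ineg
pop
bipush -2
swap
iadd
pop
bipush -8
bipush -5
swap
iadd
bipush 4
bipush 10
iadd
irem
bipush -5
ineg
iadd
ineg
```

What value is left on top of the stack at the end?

bipush 5  → 5
dup       → 5 5
ineg      → 5 -5
pop       → 5
bipush -2 → 5 -2
swap      → -2 5
iadd      → 3
pop       → (empty)
bipush -8 → -8
bipush -5 → -8 -5
swap      → -5 -8
iadd      → -13
bipush 4  → -13 4
bipush 10 → -13 4 10
iadd      → -13 14
irem      → -13
bipush -5 → -13 -5
ineg      → -13 5
iadd      → -8
ineg      → 8

8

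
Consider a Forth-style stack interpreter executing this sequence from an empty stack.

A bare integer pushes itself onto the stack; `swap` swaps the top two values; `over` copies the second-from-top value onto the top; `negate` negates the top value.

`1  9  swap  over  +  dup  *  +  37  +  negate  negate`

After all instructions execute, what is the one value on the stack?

146

1      -> 1
9      -> 1 9
swap   -> 9 1
over   -> 9 1 9
+      -> 9 10
dup    -> 9 10 10
*      -> 9 100
+      -> 109
37     -> 109 37
+      -> 146
negate -> -146
negate -> 146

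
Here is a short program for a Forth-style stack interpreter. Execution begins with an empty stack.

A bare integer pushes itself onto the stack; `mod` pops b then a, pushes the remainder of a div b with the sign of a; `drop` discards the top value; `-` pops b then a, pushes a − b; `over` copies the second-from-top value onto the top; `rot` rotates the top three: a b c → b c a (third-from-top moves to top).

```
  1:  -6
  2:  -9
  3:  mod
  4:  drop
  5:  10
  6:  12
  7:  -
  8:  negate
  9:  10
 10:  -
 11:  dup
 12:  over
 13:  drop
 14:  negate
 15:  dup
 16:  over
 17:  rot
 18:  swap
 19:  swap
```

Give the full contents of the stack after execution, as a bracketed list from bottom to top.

[-8, 8, 8, 8]

-6     -> [-6]
-9     -> [-6, -9]
mod    -> [-6]
drop   -> []
10     -> [10]
12     -> [10, 12]
-      -> [-2]
negate -> [2]
10     -> [2, 10]
-      -> [-8]
dup    -> [-8, -8]
over   -> [-8, -8, -8]
drop   -> [-8, -8]
negate -> [-8, 8]
dup    -> [-8, 8, 8]
over   -> [-8, 8, 8, 8]
rot    -> [-8, 8, 8, 8]
swap   -> [-8, 8, 8, 8]
swap   -> [-8, 8, 8, 8]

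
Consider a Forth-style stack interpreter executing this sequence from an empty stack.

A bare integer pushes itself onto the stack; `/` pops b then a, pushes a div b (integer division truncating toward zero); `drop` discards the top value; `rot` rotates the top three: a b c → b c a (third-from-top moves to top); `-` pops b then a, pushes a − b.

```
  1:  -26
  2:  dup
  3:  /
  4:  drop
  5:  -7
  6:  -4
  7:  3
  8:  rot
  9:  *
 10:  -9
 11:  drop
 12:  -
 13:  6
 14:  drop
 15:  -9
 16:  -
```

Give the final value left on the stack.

26

-26  → [-26]
dup  → [-26, -26]
/    → [1]
drop → []
-7   → [-7]
-4   → [-7, -4]
3    → [-7, -4, 3]
rot  → [-4, 3, -7]
*    → [-4, -21]
-9   → [-4, -21, -9]
drop → [-4, -21]
-    → [17]
6    → [17, 6]
drop → [17]
-9   → [17, -9]
-    → [26]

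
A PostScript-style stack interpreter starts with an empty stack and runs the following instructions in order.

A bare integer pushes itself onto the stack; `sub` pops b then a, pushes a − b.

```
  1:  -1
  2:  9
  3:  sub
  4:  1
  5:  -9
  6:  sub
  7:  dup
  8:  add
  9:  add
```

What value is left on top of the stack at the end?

-1  : -1
9   : -1 9
sub : -10
1   : -10 1
-9  : -10 1 -9
sub : -10 10
dup : -10 10 10
add : -10 20
add : 10

10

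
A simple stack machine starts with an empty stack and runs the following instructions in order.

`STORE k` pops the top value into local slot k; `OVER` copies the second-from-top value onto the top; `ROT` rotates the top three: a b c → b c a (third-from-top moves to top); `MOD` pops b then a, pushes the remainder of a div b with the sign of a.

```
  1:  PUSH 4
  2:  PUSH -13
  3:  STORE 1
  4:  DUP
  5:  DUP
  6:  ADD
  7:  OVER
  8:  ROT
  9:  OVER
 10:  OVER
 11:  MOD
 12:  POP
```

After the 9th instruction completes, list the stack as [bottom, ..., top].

[8, 4, 4, 4]

PUSH 4   → 4
PUSH -13 → 4 -13
STORE 1  → 4
DUP      → 4 4
DUP      → 4 4 4
ADD      → 4 8
OVER     → 4 8 4
ROT      → 8 4 4
OVER     → 8 4 4 4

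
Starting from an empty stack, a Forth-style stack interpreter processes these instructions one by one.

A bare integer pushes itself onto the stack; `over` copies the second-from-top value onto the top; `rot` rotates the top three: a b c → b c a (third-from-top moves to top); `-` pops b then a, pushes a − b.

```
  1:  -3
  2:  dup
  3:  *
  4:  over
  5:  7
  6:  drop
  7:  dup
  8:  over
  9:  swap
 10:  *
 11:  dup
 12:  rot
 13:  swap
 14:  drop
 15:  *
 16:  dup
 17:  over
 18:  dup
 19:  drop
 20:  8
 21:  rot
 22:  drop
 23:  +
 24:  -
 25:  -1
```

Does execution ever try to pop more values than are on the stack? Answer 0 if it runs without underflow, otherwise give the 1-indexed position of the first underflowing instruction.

-3  : [-3]
dup : [-3, -3]
*   : [9]
over  — needs 2 operands, stack has 1 → underflow

4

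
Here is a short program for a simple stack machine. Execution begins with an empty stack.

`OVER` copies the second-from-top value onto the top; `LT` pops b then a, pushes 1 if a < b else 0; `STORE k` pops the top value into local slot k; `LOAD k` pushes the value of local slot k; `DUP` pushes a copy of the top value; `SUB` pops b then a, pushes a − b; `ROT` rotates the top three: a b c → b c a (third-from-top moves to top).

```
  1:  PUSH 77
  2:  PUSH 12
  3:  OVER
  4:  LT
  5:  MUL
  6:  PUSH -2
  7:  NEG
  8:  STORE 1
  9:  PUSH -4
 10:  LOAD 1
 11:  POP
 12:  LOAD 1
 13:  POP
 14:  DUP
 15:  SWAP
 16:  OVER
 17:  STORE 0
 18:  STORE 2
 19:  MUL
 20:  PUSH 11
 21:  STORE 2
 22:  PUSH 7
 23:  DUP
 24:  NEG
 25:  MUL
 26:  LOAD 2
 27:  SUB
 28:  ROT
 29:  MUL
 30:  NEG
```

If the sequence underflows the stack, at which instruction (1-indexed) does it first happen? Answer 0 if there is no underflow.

PUSH 77 : [77]
PUSH 12 : [77, 12]
OVER    : [77, 12, 77]
LT      : [77, 1]
MUL     : [77]
PUSH -2 : [77, -2]
NEG     : [77, 2]
STORE 1 : [77]
PUSH -4 : [77, -4]
LOAD 1  : [77, -4, 2]
POP     : [77, -4]
LOAD 1  : [77, -4, 2]
POP     : [77, -4]
DUP     : [77, -4, -4]
SWAP    : [77, -4, -4]
OVER    : [77, -4, -4, -4]
STORE 0 : [77, -4, -4]
STORE 2 : [77, -4]
MUL     : [-308]
PUSH 11 : [-308, 11]
STORE 2 : [-308]
PUSH 7  : [-308, 7]
DUP     : [-308, 7, 7]
NEG     : [-308, 7, -7]
MUL     : [-308, -49]
LOAD 2  : [-308, -49, 11]
SUB     : [-308, -60]
ROT  — needs 3 operands, stack has 2 → underflow

28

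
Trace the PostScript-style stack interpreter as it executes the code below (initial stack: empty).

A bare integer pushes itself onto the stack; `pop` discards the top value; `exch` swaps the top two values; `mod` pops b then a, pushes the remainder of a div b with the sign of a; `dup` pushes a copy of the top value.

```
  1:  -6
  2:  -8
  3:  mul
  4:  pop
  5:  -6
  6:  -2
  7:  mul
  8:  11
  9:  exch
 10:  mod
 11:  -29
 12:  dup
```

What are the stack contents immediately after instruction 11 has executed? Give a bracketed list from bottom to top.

[11, -29]

-6   : -6
-8   : -6 -8
mul  : 48
pop  : (empty)
-6   : -6
-2   : -6 -2
mul  : 12
11   : 12 11
exch : 11 12
mod  : 11
-29  : 11 -29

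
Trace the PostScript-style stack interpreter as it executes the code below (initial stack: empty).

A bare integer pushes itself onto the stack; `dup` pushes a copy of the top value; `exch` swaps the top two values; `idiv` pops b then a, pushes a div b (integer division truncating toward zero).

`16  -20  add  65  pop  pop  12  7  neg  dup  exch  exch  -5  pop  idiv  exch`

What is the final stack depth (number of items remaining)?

2

16   -> [16]
-20  -> [16, -20]
add  -> [-4]
65   -> [-4, 65]
pop  -> [-4]
pop  -> []
12   -> [12]
7    -> [12, 7]
neg  -> [12, -7]
dup  -> [12, -7, -7]
exch -> [12, -7, -7]
exch -> [12, -7, -7]
-5   -> [12, -7, -7, -5]
pop  -> [12, -7, -7]
idiv -> [12, 1]
exch -> [1, 12]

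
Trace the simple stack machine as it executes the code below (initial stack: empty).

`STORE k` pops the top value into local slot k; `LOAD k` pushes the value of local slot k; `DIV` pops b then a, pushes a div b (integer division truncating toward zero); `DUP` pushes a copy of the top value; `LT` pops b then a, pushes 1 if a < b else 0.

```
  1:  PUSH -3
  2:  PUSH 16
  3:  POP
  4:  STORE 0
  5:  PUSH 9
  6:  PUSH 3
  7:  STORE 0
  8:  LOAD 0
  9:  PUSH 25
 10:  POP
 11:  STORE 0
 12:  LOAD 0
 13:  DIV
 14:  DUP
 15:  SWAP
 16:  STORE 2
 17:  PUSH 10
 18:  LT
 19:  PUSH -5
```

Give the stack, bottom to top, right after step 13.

[3]

PUSH -3 → -3
PUSH 16 → -3 16
POP     → -3
STORE 0 → (empty)
PUSH 9  → 9
PUSH 3  → 9 3
STORE 0 → 9
LOAD 0  → 9 3
PUSH 25 → 9 3 25
POP     → 9 3
STORE 0 → 9
LOAD 0  → 9 3
DIV     → 3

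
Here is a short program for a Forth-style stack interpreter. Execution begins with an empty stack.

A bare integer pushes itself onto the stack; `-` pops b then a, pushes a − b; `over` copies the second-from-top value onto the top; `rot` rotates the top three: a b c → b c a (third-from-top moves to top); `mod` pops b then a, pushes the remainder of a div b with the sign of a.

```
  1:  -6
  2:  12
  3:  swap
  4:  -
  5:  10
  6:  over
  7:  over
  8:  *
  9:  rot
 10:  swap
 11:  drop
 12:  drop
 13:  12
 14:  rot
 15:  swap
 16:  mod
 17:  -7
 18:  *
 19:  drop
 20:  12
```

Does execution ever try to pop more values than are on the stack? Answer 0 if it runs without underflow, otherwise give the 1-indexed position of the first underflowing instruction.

14

-6   → [-6]
12   → [-6, 12]
swap → [12, -6]
-    → [18]
10   → [18, 10]
over → [18, 10, 18]
over → [18, 10, 18, 10]
*    → [18, 10, 180]
rot  → [10, 180, 18]
swap → [10, 18, 180]
drop → [10, 18]
drop → [10]
12   → [10, 12]
rot  — needs 3 operands, stack has 2 → underflow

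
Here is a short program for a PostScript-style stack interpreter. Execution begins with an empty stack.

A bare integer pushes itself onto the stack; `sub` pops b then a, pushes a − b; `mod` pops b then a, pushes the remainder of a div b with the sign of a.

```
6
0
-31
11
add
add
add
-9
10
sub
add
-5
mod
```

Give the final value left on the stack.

-3

6   → 6
0   → 6 0
-31 → 6 0 -31
11  → 6 0 -31 11
add → 6 0 -20
add → 6 -20
add → -14
-9  → -14 -9
10  → -14 -9 10
sub → -14 -19
add → -33
-5  → -33 -5
mod → -3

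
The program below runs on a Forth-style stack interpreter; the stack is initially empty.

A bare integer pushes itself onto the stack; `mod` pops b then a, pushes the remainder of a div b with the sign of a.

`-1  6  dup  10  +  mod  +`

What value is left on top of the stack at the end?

-1   [-1]
6    [-1, 6]
dup  [-1, 6, 6]
10   [-1, 6, 6, 10]
+    [-1, 6, 16]
mod  [-1, 6]
+    [5]

5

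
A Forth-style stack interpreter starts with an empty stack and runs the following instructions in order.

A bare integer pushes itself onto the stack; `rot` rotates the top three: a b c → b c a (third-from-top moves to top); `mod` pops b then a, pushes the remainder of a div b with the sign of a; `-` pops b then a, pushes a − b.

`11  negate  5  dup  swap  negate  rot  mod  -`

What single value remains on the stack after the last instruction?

11      [11]
negate  [-11]
5       [-11, 5]
dup     [-11, 5, 5]
swap    [-11, 5, 5]
negate  [-11, 5, -5]
rot     [5, -5, -11]
mod     [5, -5]
-       [10]

10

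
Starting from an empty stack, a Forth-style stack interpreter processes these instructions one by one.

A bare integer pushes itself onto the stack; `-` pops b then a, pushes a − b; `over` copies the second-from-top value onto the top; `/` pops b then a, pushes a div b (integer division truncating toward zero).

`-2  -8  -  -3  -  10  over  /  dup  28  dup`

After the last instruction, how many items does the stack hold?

5

-2   : [-2]
-8   : [-2, -8]
-    : [6]
-3   : [6, -3]
-    : [9]
10   : [9, 10]
over : [9, 10, 9]
/    : [9, 1]
dup  : [9, 1, 1]
28   : [9, 1, 1, 28]
dup  : [9, 1, 1, 28, 28]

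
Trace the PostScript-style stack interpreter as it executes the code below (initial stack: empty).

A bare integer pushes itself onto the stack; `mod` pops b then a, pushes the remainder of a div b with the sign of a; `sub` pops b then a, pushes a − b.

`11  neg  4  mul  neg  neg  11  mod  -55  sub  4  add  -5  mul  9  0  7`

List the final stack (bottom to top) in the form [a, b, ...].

11  -> 11
neg -> -11
4   -> -11 4
mul -> -44
neg -> 44
neg -> -44
11  -> -44 11
mod -> 0
-55 -> 0 -55
sub -> 55
4   -> 55 4
add -> 59
-5  -> 59 -5
mul -> -295
9   -> -295 9
0   -> -295 9 0
7   -> -295 9 0 7

[-295, 9, 0, 7]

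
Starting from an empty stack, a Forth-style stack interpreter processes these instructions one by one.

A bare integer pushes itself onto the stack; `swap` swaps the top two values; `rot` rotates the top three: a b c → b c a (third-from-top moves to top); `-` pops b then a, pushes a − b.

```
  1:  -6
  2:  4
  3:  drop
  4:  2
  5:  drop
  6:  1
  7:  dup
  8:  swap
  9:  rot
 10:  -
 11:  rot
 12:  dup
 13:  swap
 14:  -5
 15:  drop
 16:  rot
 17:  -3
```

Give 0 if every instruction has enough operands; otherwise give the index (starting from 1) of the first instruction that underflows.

11

-6   → [-6]
4    → [-6, 4]
drop → [-6]
2    → [-6, 2]
drop → [-6]
1    → [-6, 1]
dup  → [-6, 1, 1]
swap → [-6, 1, 1]
rot  → [1, 1, -6]
-    → [1, 7]
rot  — needs 3 operands, stack has 2 → underflow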